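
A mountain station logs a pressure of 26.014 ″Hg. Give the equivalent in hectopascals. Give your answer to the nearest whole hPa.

881 hPa

1 inHg = 33.8639 hPa, so 26.014 × 33.8639 = 881 hPa.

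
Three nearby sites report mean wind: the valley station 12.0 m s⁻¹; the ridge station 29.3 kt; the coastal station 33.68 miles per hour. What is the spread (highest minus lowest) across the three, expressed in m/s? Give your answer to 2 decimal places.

3.07 m/s

the ridge station: 29.3 kt = 15.0732 m/s.
the coastal station: 33.68 mph = 15.0563 m/s.
Spread: 15.0732 − 12.0000 = 3.07 m/s.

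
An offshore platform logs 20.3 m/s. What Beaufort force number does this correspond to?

Beaufort force 8

20.3 m/s lies in the Beaufort 8 band (gale, 17.2–20.7 m/s).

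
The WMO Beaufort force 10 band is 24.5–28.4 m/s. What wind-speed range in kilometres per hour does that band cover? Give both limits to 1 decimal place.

24.5–28.4 m/s × 3.6 = 88.2–102.2 km/h.

88.2 to 102.2 km/h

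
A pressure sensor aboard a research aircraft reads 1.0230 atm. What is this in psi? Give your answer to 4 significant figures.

15.03 psi

1 atm = 14.6959 psi, so 1.0230 × 14.6959 = 15.03 psi.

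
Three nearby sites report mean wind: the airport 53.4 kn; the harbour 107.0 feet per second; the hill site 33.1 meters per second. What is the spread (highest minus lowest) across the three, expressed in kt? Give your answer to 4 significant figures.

10.94 kt

the harbour: 107.0 ft/s = 63.3958 kt.
the hill site: 33.1 m/s = 64.3413 kt.
Spread: 64.3413 − 53.4000 = 10.94 kt.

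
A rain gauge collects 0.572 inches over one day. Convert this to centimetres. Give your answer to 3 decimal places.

1.453 cm

1 in = 2.54 cm, so 0.572 × 2.54 = 1.453 cm.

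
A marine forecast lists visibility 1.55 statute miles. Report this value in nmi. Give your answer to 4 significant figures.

1 SM = 0.868976 nmi, so 1.55 × 0.868976 = 1.347 nmi.

1.347 nmi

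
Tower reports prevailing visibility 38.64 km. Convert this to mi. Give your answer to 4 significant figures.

24.01 SM

1 km = 0.621371 SM, so 38.64 × 0.621371 = 24.01 SM.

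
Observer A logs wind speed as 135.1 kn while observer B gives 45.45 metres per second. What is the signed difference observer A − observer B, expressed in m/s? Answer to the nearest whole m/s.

24 m/s

observer A: 135.1 kt = 69.50 m/s.
Difference: 69.50 − 45.45 = 24 m/s.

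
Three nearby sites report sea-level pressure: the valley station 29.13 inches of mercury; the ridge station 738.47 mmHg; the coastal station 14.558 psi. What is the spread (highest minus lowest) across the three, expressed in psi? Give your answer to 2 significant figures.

the valley station: 29.13 inHg = 14.3073 psi.
the ridge station: 738.47 mmHg = 14.2796 psi.
Spread: 14.5580 − 14.2796 = 0.28 psi.

0.28 psi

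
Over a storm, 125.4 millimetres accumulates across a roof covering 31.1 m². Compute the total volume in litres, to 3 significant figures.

3900 litres

1 mm over 1 m² is 1 L, so volume = 125.4 × 31.1 = 3899.94 L ≈ 3900 L.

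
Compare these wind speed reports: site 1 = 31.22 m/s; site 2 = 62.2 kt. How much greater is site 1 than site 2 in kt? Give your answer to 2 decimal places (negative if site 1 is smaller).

site 1: 31.22 m/s = 60.6868 kt.
Difference: 60.6868 − 62.2000 = -1.51 kt.

-1.51 kt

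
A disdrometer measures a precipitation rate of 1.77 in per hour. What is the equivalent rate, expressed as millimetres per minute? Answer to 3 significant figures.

1.77 in/hour × 25.4 mm/in × 0.0166667 hour/minute = 0.749 mm/minute.

0.749 mm/minute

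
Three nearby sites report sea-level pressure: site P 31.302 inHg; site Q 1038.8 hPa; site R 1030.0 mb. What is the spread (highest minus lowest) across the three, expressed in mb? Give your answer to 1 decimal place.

site P: 31.302 inHg = 1060.007 mb.
site Q: 1038.8 hPa = 1038.800 mb.
Spread: 1060.007 − 1030.000 = 30.0 mb.

30.0 mb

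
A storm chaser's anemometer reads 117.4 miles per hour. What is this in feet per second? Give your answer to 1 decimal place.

1 mph = 1.46667 ft/s, so 117.4 × 1.46667 = 172.2 ft/s.

172.2 ft/s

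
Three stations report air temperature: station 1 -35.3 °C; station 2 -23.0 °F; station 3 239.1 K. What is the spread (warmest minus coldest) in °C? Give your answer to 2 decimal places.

station 2: -23.0 °F = -30.556 °C.
station 3: 239.1 K = -34.050 °C.
Spread: (-30.556) − (-35.300) = 4.744 °C.

4.74 °C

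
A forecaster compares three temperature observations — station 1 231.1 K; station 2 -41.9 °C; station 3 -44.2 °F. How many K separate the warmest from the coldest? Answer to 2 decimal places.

0.43 K

station 1: 231.1 K = -42.050 °C.
station 3: -44.2 °F = -42.333 °C.
Spread: (-41.900) − (-42.333) = 0.433 °C.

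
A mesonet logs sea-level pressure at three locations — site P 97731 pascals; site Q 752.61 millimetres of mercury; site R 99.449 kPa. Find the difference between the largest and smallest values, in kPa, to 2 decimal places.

2.61 kPa

site P: 97731 Pa = 97.7310 kPa.
site Q: 752.61 mmHg = 100.3398 kPa.
Spread: 100.3398 − 97.7310 = 2.61 kPa.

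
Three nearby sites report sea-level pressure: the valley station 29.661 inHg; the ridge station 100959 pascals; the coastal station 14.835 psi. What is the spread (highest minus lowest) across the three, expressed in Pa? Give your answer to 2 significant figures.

1800 Pa

the valley station: 29.661 inHg = 100443.68 Pa.
the coastal station: 14.835 psi = 102283.72 Pa.
Spread: 102283.72 − 100443.68 = 1800 Pa.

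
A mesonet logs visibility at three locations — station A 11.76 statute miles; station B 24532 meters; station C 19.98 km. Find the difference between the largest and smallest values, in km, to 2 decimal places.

station A: 11.76 SM = 18.9259 km.
station B: 24532 m = 24.5320 km.
Spread: 24.5320 − 18.9259 = 5.61 km.

5.61 km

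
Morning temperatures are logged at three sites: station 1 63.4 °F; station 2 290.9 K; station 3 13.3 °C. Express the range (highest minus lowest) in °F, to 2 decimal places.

8.01 °F

station 1: 63.4 °F = 17.444 °C.
station 2: 290.9 K = 17.750 °C.
Spread: 17.750 − 13.300 = 4.450 °C = 8.01 °F.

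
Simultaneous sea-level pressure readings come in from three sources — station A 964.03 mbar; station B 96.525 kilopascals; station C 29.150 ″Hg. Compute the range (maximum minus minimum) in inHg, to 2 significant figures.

0.68 inHg

station A: 964.03 mb = 28.4678 inHg.
station B: 96.525 kPa = 28.5038 inHg.
Spread: 29.1500 − 28.4678 = 0.68 inHg.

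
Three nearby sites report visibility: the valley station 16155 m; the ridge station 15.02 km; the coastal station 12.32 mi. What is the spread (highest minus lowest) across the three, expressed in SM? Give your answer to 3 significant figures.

the valley station: 16155 m = 10.0383 SM.
the ridge station: 15.02 km = 9.3330 SM.
Spread: 12.3200 − 9.3330 = 2.99 SM.

2.99 SM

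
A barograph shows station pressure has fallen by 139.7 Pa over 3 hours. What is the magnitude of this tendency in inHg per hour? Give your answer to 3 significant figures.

0.0138 inHg per hour

139.7 Pa / 3 h × 0.0002953 inHg/Pa = 0.0138 inHg/h.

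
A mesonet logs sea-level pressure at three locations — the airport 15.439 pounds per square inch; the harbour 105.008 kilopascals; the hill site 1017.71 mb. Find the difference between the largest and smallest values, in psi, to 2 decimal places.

the harbour: 105.008 kPa = 15.2301 psi.
the hill site: 1017.71 mb = 14.7606 psi.
Spread: 15.4390 − 14.7606 = 0.68 psi.

0.68 psi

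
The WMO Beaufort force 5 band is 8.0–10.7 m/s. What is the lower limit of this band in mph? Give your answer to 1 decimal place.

17.9 mph

8.0–10.7 m/s × 2.237 = 17.9–23.9 mph.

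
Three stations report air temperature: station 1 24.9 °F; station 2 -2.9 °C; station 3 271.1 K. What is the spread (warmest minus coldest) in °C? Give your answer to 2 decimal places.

station 1: 24.9 °F = -3.944 °C.
station 3: 271.1 K = -2.050 °C.
Spread: (-2.050) − (-3.944) = 1.894 °C.

1.89 °C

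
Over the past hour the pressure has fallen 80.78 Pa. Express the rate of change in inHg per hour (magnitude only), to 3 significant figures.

80.78 Pa / 1 h × 0.0002953 inHg/Pa = 0.0239 inHg/h.

0.0239 inHg per hour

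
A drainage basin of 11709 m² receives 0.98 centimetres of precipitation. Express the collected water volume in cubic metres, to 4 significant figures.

114.7 cubic metres

Depth: 0.98 cm × 10 = 9.8 mm.
1 mm over 1 m² is 1 L, so volume = 9.8 × 11709 = 114748.2 L = 114.7 m³.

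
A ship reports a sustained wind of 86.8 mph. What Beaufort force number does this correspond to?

86.8 mph = 38.8 m/s, which is Beaufort 12 (hurricane force, ≥32.7 m/s).

Beaufort force 12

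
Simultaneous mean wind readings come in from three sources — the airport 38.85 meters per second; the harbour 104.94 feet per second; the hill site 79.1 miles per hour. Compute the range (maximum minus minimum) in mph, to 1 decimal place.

15.4 mph

the airport: 38.85 m/s = 86.905 mph.
the harbour: 104.94 ft/s = 71.550 mph.
Spread: 86.905 − 71.550 = 15.4 mph.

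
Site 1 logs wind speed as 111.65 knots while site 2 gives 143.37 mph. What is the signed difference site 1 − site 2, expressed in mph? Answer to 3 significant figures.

site 1: 111.65 kt = 128.485 mph.
Difference: 128.485 − 143.370 = -14.9 mph.

-14.9 mph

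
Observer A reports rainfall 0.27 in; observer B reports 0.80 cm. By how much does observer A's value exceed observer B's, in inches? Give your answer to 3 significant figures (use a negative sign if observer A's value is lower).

-0.0450 in

observer B: 0.80 cm = 0.314961 in.
Difference: 0.270000 − 0.314961 = -0.0450 in.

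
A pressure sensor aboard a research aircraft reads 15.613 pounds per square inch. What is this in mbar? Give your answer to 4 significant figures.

1076 mb

1 psi = 68.9476 mb, so 15.613 × 68.9476 = 1076 mb.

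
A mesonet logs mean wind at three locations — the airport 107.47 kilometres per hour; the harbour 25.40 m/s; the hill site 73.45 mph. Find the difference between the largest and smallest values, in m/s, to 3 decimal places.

the airport: 107.47 km/h = 29.85278 m/s.
the hill site: 73.45 mph = 32.83509 m/s.
Spread: 32.83509 − 25.40000 = 7.435 m/s.

7.435 m/s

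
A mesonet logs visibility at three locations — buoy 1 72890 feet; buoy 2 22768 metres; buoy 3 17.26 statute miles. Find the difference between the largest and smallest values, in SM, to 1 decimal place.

3.5 SM

buoy 1: 72890 ft = 13.805 SM.
buoy 2: 22768 m = 14.147 SM.
Spread: 17.260 − 13.805 = 3.5 SM.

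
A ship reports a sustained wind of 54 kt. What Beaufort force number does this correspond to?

Beaufort force 10

54 kt lies in the Beaufort 10 band (storm, 48–55 kt).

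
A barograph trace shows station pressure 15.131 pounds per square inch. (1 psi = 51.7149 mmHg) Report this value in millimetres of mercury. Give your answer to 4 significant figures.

1 psi = 51.7149 mmHg, so 15.131 × 51.7149 = 782.5 mmHg.

782.5 mmHg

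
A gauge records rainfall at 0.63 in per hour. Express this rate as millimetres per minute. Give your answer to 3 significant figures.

0.63 in/hour × 25.4 mm/in × 0.0166667 hour/minute = 0.267 mm/minute.

0.267 mm/minute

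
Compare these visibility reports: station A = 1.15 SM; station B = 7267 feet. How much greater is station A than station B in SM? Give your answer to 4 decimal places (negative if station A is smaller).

station B: 7267 ft = 1.376326 SM.
Difference: 1.150000 − 1.376326 = -0.2263 SM.

-0.2263 SM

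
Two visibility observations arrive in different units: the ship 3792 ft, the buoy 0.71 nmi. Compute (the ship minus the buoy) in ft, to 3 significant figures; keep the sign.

-522 ft

the buoy: 0.71 nmi = 4314.04 ft.
Difference: 3792.00 − 4314.04 = -522 ft.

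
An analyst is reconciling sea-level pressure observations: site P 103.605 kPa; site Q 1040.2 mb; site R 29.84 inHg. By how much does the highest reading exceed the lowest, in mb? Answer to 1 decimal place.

site P: 103.605 kPa = 1036.050 mb.
site R: 29.84 inHg = 1010.498 mb.
Spread: 1040.200 − 1010.498 = 29.7 mb.

29.7 mb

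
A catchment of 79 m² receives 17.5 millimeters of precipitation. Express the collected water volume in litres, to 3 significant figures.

1380 litres

1 mm over 1 m² is 1 L, so volume = 17.5 × 79 = 1382.5 L ≈ 1380 L.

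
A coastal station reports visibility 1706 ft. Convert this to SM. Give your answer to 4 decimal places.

1 ft = 0.000189394 SM, so 1706 × 0.000189394 = 0.3231 SM.

0.3231 SM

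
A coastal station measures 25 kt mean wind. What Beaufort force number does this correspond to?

25 kt lies in the Beaufort 6 band (strong breeze, 22–27 kt).

Beaufort force 6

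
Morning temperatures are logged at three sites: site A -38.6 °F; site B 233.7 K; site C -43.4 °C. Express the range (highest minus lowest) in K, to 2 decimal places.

4.18 K

site A: -38.6 °F = -39.222 °C.
site B: 233.7 K = -39.450 °C.
Spread: (-39.222) − (-43.400) = 4.178 °C.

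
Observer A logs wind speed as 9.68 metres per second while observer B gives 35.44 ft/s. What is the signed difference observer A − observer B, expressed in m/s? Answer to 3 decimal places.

-1.122 m/s

observer B: 35.44 ft/s = 10.80211 m/s.
Difference: 9.68000 − 10.80211 = -1.122 m/s.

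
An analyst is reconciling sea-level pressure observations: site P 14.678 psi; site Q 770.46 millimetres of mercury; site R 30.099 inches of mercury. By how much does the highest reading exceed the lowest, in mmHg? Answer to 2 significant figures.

11 mmHg

site P: 14.678 psi = 759.07 mmHg.
site R: 30.099 inHg = 764.51 mmHg.
Spread: 770.46 − 759.07 = 11 mmHg.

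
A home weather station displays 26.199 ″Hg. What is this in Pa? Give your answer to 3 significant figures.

88700 Pa

1 inHg = 3386.39 Pa, so 26.199 × 3386.39 = 88700 Pa.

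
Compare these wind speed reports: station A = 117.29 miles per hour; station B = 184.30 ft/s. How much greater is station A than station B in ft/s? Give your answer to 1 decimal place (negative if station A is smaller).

-12.3 ft/s

station A: 117.29 mph = 172.025 ft/s.
Difference: 172.025 − 184.300 = -12.3 ft/s.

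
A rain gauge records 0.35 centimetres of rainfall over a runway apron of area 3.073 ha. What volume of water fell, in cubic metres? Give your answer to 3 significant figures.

Depth: 0.35 cm × 10 = 3.5 mm.
Area: 3.073 ha = 30730 m².
1 mm over 1 m² is 1 L, so volume = 3.5 × 30730 = 107555 L = 108 m³.

108 cubic metres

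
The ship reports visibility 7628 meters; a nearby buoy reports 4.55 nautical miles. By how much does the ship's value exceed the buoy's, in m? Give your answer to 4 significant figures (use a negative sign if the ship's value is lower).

the buoy: 4.55 nmi = 8426.600 m.
Difference: 7628.000 − 8426.600 = -798.6 m.

-798.6 m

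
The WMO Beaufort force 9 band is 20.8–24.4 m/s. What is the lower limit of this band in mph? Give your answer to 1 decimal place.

46.5 mph

20.8–24.4 m/s × 2.237 = 46.5–54.6 mph.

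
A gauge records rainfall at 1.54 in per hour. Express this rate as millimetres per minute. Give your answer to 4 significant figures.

0.6519 mm/minute

1.54 in/hour × 25.4 mm/in × 0.0166667 hour/minute = 0.6519 mm/minute.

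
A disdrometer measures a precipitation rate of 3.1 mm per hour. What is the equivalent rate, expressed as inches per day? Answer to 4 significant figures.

3.1 mm/hour × 0.0393701 in/mm × 24 hour/day = 2.929 in/day.

2.929 in/day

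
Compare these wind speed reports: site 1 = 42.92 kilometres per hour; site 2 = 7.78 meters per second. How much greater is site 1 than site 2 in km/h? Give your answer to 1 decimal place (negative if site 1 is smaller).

site 2: 7.78 m/s = 28.008 km/h.
Difference: 42.920 − 28.008 = 14.9 km/h.

14.9 km/h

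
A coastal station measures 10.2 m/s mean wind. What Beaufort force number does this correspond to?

10.2 m/s lies in the Beaufort 5 band (fresh breeze, 8.0–10.7 m/s).

Beaufort force 5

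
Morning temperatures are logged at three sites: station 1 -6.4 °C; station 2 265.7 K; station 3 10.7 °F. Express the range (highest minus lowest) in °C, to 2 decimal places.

station 2: 265.7 K = -7.450 °C.
station 3: 10.7 °F = -11.833 °C.
Spread: (-6.400) − (-11.833) = 5.433 °C.

5.43 °C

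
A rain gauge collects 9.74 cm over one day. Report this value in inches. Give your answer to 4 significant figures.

1 cm = 0.393701 in, so 9.74 × 0.393701 = 3.835 in.

3.835 in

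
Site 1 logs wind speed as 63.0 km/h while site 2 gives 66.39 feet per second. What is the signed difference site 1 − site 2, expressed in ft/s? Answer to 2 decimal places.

-8.98 ft/s

site 1: 63.0 km/h = 57.4147 ft/s.
Difference: 57.4147 − 66.3900 = -8.98 ft/s.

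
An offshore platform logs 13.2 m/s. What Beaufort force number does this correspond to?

13.2 m/s lies in the Beaufort 6 band (strong breeze, 10.8–13.8 m/s).

Beaufort force 6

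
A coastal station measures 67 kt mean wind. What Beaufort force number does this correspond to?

Beaufort force 12

67 kt lies in the Beaufort 12 band (hurricane force, ≥64 kt).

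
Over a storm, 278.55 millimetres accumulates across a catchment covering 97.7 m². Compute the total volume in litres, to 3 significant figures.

1 mm over 1 m² is 1 L, so volume = 278.55 × 97.7 = 27214.335 L ≈ 27200 L.

27200 litres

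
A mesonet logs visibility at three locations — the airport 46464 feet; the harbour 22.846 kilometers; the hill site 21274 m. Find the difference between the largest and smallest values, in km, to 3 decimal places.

8.684 km

the airport: 46464 ft = 14.16223 km.
the hill site: 21274 m = 21.27400 km.
Spread: 22.84600 − 14.16223 = 8.684 km.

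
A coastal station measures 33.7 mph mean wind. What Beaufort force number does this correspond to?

33.7 mph = 15.1 m/s, which is Beaufort 7 (near gale, 13.9–17.1 m/s).

Beaufort force 7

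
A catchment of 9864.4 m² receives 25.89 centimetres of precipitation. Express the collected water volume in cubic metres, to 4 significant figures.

Depth: 25.89 cm × 10 = 258.9 mm.
1 mm over 1 m² is 1 L, so volume = 258.9 × 9864.4 = 2553893.2 L = 2554 m³.

2554 cubic metres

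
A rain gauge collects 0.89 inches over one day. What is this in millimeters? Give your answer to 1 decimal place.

22.6 mm

1 in = 25.4 mm, so 0.89 × 25.4 = 22.6 mm.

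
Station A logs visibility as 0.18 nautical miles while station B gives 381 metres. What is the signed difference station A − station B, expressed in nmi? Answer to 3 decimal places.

-0.026 nmi

station B: 381 m = 0.20572 nmi.
Difference: 0.18000 − 0.20572 = -0.026 nmi.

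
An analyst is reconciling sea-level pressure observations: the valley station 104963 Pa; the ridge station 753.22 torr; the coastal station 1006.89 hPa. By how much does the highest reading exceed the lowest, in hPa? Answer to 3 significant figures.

45.4 hPa

the valley station: 104963 Pa = 1049.630 hPa.
the ridge station: 753.22 mmHg = 1004.211 hPa.
Spread: 1049.630 − 1004.211 = 45.4 hPa.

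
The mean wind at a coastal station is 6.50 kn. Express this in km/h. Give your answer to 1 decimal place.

1 kt = 1.852 km/h, so 6.50 × 1.852 = 12.0 km/h.

12.0 km/h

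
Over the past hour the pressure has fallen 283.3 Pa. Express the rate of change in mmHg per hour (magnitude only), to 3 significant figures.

2.12 mmHg per hour

283.3 Pa / 1 h × 0.00750062 mmHg/Pa = 2.12 mmHg/h.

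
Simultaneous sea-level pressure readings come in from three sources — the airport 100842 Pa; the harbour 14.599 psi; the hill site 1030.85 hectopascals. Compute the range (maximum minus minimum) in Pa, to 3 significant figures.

2430 Pa

the harbour: 14.599 psi = 100656.56 Pa.
the hill site: 1030.85 hPa = 103085.00 Pa.
Spread: 103085.00 − 100656.56 = 2430 Pa.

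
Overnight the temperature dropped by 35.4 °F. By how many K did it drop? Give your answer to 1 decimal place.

For a temperature change the 32° offset cancels: ΔK = 35.4 × 0.5556 = 19.7 K.

19.7 K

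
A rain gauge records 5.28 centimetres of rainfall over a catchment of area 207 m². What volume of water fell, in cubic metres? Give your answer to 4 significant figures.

Depth: 5.28 cm × 10 = 52.8 mm.
1 mm over 1 m² is 1 L, so volume = 52.8 × 207 = 10929.6 L = 10.93 m³.

10.93 cubic metres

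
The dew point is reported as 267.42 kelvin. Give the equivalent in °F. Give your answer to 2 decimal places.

First to °C: -5.73 °C.
Then to °F: 21.69 °F.

21.69 °F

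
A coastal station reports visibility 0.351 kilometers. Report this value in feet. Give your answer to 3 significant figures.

1150 ft

1 km = 3280.84 ft, so 0.351 × 3280.84 = 1150 ft.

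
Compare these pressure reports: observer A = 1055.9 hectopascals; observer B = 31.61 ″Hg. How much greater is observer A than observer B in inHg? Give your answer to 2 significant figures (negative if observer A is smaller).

-0.43 inHg

observer A: 1055.9 hPa = 31.1807 inHg.
Difference: 31.1807 − 31.6100 = -0.43 inHg.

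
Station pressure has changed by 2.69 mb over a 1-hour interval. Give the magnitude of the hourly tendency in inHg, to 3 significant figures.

2.69 mb / 1 h × 0.02953 inHg/mb = 0.0794 inHg/h.

0.0794 inHg per hour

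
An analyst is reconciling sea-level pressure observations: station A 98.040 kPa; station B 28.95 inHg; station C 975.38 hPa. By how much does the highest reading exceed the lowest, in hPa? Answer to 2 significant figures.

5.0 hPa

station A: 98.040 kPa = 980.400 hPa.
station B: 28.95 inHg = 980.360 hPa.
Spread: 980.400 − 975.380 = 5.0 hPa.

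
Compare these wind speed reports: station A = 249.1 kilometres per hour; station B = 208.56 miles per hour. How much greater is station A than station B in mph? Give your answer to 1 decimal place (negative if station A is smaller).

station A: 249.1 km/h = 154.784 mph.
Difference: 154.784 − 208.560 = -53.8 mph.

-53.8 mph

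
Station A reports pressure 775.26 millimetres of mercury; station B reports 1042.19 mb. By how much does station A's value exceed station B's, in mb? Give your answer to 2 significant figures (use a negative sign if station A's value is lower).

-8.6 mb

station A: 775.26 mmHg = 1033.595 mb.
Difference: 1033.595 − 1042.190 = -8.6 mb.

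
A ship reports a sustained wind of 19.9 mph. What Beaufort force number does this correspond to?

19.9 mph = 8.9 m/s, which is Beaufort 5 (fresh breeze, 8.0–10.7 m/s).

Beaufort force 5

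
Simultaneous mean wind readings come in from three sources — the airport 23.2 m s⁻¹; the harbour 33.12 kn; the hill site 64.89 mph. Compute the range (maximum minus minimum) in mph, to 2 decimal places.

26.78 mph

the airport: 23.2 m/s = 51.8969 mph.
the harbour: 33.12 kt = 38.1138 mph.
Spread: 64.8900 − 38.1138 = 26.78 mph.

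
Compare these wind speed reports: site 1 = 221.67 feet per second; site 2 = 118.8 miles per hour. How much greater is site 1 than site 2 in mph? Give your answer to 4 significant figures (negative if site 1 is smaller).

site 1: 221.67 ft/s = 151.1386 mph.
Difference: 151.1386 − 118.8000 = 32.34 mph.

32.34 mph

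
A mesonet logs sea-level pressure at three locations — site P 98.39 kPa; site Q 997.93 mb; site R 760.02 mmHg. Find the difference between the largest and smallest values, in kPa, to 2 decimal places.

site Q: 997.93 mb = 99.7930 kPa.
site R: 760.02 mmHg = 101.3277 kPa.
Spread: 101.3277 − 98.3900 = 2.94 kPa.

2.94 kPa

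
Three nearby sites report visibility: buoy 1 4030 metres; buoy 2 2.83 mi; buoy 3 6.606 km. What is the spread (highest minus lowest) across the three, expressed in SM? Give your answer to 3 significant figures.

buoy 1: 4030 m = 2.5041 SM.
buoy 3: 6.606 km = 4.1048 SM.
Spread: 4.1048 − 2.5041 = 1.60 SM.

1.60 SM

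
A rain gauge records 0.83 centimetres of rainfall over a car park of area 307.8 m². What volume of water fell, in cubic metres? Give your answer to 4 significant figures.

Depth: 0.83 cm × 10 = 8.3 mm.
1 mm over 1 m² is 1 L, so volume = 8.3 × 307.8 = 2554.74 L = 2.555 m³.

2.555 cubic metres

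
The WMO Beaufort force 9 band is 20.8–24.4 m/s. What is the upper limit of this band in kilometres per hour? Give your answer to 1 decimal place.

20.8–24.4 m/s × 3.6 = 74.9–87.8 km/h.

87.8 km/h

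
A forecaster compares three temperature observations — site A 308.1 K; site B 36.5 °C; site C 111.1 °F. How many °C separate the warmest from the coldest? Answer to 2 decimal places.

site A: 308.1 K = 34.950 °C.
site C: 111.1 °F = 43.944 °C.
Spread: 43.944 − 34.950 = 8.994 °C.

8.99 °C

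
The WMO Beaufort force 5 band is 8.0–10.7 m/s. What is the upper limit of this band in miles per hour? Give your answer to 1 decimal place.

8.0–10.7 m/s × 2.237 = 17.9–23.9 mph.

23.9 mph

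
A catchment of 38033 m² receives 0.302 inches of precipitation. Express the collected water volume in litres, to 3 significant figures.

292000 litres

Depth: 0.302 in × 25.4 = 7.6708 mm.
1 mm over 1 m² is 1 L, so volume = 7.6708 × 38033 = 291743.54 L ≈ 292000 L.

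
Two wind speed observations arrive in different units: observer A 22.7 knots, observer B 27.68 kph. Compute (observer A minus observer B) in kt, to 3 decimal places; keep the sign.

7.754 kt

observer B: 27.68 km/h = 14.94600 kt.
Difference: 22.70000 − 14.94600 = 7.754 kt.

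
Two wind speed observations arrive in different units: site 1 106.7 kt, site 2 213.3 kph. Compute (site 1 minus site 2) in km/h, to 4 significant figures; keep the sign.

site 1: 106.7 kt = 197.6084 km/h.
Difference: 197.6084 − 213.3000 = -15.69 km/h.

-15.69 km/h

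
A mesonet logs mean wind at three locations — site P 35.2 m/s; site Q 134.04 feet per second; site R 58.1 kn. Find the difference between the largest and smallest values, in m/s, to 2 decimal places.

site Q: 134.04 ft/s = 40.8554 m/s.
site R: 58.1 kt = 29.8892 m/s.
Spread: 40.8554 − 29.8892 = 10.97 m/s.

10.97 m/s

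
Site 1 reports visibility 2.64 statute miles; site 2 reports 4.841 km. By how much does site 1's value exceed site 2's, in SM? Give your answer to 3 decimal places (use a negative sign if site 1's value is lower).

site 2: 4.841 km = 3.00806 SM.
Difference: 2.64000 − 3.00806 = -0.368 SM.

-0.368 SM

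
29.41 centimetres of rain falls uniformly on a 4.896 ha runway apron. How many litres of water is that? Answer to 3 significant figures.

Depth: 29.41 cm × 10 = 294.1 mm.
Area: 4.896 ha = 48960 m².
1 mm over 1 m² is 1 L, so volume = 294.1 × 48960 = 14399136 L ≈ 14400000 L.

14400000 litres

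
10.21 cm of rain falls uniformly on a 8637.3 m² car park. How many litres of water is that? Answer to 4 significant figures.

Depth: 10.21 cm × 10 = 102.1 mm.
1 mm over 1 m² is 1 L, so volume = 102.1 × 8637.3 = 881868.33 L ≈ 881900 L.

881900 litres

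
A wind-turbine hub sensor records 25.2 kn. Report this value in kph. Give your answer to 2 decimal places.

1 kt = 1.852 km/h, so 25.2 × 1.852 = 46.67 km/h.

46.67 km/h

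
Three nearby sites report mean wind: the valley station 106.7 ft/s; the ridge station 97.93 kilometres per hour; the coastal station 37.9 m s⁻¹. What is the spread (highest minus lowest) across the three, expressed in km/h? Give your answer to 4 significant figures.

38.51 km/h

the valley station: 106.7 ft/s = 117.0798 km/h.
the coastal station: 37.9 m/s = 136.4400 km/h.
Spread: 136.4400 − 97.9300 = 38.51 km/h.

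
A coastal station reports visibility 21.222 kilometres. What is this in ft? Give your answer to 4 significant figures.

69630 ft

1 km = 3280.84 ft, so 21.222 × 3280.84 = 69630 ft.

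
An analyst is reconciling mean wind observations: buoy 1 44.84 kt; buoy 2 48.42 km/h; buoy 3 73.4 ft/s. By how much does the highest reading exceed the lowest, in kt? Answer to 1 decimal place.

18.7 kt

buoy 2: 48.42 km/h = 26.145 kt.
buoy 3: 73.4 ft/s = 43.488 kt.
Spread: 44.840 − 26.145 = 18.7 kt.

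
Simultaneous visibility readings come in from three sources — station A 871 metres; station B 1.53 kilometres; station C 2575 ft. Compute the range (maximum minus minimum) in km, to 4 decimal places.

0.7451 km

station A: 871 m = 0.871000 km.
station C: 2575 ft = 0.784860 km.
Spread: 1.530000 − 0.784860 = 0.7451 km.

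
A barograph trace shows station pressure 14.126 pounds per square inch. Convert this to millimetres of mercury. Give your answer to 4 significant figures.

730.5 mmHg

1 psi = 51.7149 mmHg, so 14.126 × 51.7149 = 730.5 mmHg.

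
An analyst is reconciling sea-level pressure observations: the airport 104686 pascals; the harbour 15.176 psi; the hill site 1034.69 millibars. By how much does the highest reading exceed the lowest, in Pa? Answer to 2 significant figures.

1200 Pa

the harbour: 15.176 psi = 104634.84 Pa.
the hill site: 1034.69 mb = 103469.00 Pa.
Spread: 104686.00 − 103469.00 = 1200 Pa.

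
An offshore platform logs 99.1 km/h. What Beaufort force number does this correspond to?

Beaufort force 10

99.1 km/h = 27.5 m/s, which is Beaufort 10 (storm, 24.5–28.4 m/s).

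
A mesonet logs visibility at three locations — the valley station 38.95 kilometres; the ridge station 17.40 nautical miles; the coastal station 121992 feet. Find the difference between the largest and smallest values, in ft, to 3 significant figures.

the valley station: 38.95 km = 127788.71 ft.
the ridge station: 17.40 nmi = 105724.41 ft.
Spread: 127788.71 − 105724.41 = 22100 ft.

22100 ft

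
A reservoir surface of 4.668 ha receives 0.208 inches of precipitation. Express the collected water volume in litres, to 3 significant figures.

Depth: 0.208 in × 25.4 = 5.2832 mm.
Area: 4.668 ha = 46680 m².
1 mm over 1 m² is 1 L, so volume = 5.2832 × 46680 = 246619.78 L ≈ 247000 L.

247000 litres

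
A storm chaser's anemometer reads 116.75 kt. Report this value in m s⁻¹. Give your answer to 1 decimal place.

60.1 m/s

1 kt = 0.514444 m/s, so 116.75 × 0.514444 = 60.1 m/s.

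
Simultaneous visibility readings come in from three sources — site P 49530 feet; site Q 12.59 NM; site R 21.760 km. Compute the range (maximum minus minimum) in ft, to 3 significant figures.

27000 ft

site Q: 12.59 nmi = 76498.29 ft.
site R: 21.760 km = 71391.08 ft.
Spread: 76498.29 − 49530.00 = 27000 ft.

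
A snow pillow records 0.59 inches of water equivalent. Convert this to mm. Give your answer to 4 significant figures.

1 in = 25.4 mm, so 0.59 × 25.4 = 14.99 mm.

14.99 mm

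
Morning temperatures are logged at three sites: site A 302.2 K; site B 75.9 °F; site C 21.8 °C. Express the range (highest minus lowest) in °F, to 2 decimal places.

13.05 °F

site A: 302.2 K = 29.050 °C.
site B: 75.9 °F = 24.389 °C.
Spread: 29.050 − 21.800 = 7.250 °C = 13.05 °F.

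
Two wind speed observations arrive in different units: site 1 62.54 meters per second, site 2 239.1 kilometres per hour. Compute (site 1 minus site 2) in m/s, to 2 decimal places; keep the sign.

-3.88 m/s

site 2: 239.1 km/h = 66.4167 m/s.
Difference: 62.5400 − 66.4167 = -3.88 m/s.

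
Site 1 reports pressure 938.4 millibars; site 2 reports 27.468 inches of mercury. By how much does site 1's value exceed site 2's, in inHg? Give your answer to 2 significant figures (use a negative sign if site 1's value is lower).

site 1: 938.4 mb = 27.7109 inHg.
Difference: 27.7109 − 27.4680 = 0.24 inHg.

0.24 inHg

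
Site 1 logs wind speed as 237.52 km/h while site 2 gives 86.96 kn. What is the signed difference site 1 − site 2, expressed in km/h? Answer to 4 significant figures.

site 2: 86.96 kt = 161.0499 km/h.
Difference: 237.5200 − 161.0499 = 76.47 km/h.

76.47 km/h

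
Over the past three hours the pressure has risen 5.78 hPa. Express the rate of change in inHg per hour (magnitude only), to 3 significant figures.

5.78 hPa / 3 h × 0.02953 inHg/hPa = 0.0569 inHg/h.

0.0569 inHg per hour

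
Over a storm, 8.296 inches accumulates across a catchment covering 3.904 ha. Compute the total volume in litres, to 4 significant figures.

Depth: 8.296 in × 25.4 = 210.7184 mm.
Area: 3.904 ha = 39040 m².
1 mm over 1 m² is 1 L, so volume = 210.7184 × 39040 = 8226446.3 L ≈ 8226000 L.

8226000 litres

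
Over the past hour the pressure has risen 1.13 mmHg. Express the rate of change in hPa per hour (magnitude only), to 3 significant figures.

1.51 hPa per hour

1.13 mmHg / 1 h × 1.33322 hPa/mmHg = 1.51 hPa/h.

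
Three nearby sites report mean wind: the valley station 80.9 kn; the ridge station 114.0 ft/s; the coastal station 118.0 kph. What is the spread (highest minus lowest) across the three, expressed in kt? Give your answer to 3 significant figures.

the ridge station: 114.0 ft/s = 67.543 kt.
the coastal station: 118.0 km/h = 63.715 kt.
Spread: 80.900 − 63.715 = 17.2 kt.

17.2 kt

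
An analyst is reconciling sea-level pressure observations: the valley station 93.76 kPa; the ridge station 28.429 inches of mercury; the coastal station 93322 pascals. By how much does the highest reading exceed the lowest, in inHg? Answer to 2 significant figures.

0.87 inHg

the valley station: 93.76 kPa = 27.6873 inHg.
the coastal station: 93322 Pa = 27.5580 inHg.
Spread: 28.4290 − 27.5580 = 0.87 inHg.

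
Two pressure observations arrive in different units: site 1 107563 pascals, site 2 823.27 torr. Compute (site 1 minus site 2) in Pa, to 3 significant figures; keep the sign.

-2200 Pa

site 2: 823.27 mmHg = 109760.32 Pa.
Difference: 107563.00 − 109760.32 = -2200 Pa.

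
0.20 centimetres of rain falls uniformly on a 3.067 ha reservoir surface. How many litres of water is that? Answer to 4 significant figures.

Depth: 0.20 cm × 10 = 2 mm.
Area: 3.067 ha = 30670 m².
1 mm over 1 m² is 1 L, so volume = 2 × 30670 = 61340 L.

61340 litres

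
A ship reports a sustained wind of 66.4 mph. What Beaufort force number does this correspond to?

66.4 mph = 29.7 m/s, which is Beaufort 11 (violent storm, 28.5–32.6 m/s).

Beaufort force 11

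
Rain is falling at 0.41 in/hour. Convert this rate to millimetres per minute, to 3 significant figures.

0.174 mm/minute

0.41 in/hour × 25.4 mm/in × 0.0166667 hour/minute = 0.174 mm/minute.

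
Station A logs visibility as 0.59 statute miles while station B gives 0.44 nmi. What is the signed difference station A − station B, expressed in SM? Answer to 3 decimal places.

0.084 SM

station B: 0.44 nmi = 0.50634 SM.
Difference: 0.59000 − 0.50634 = 0.084 SM.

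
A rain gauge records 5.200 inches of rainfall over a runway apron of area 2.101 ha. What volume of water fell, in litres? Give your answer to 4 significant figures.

2775000 litres

Depth: 5.200 in × 25.4 = 132.08 mm.
Area: 2.101 ha = 21010 m².
1 mm over 1 m² is 1 L, so volume = 132.08 × 21010 = 2775000.8 L ≈ 2775000 L.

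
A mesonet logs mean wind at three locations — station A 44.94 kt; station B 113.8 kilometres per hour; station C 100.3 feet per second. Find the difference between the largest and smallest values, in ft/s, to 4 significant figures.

station A: 44.94 kt = 75.8502 ft/s.
station B: 113.8 km/h = 103.7110 ft/s.
Spread: 103.7110 − 75.8502 = 27.86 ft/s.

27.86 ft/s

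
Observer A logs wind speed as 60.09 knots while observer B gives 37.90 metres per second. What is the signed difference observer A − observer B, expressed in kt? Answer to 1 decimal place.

-13.6 kt

observer B: 37.90 m/s = 73.672 kt.
Difference: 60.090 − 73.672 = -13.6 kt.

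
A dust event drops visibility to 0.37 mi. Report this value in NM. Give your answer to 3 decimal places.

1 SM = 0.868976 nmi, so 0.37 × 0.868976 = 0.322 nmi.

0.322 nmi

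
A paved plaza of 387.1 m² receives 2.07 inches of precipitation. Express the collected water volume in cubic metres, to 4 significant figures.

20.35 cubic metres

Depth: 2.07 in × 25.4 = 52.578 mm.
1 mm over 1 m² is 1 L, so volume = 52.578 × 387.1 = 20352.944 L = 20.35 m³.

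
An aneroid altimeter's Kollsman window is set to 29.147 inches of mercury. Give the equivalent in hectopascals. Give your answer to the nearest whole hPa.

987 hPa

1 inHg = 33.8639 hPa, so 29.147 × 33.8639 = 987 hPa.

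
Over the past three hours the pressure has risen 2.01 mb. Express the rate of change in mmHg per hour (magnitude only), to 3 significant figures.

0.503 mmHg per hour

2.01 mb / 3 h × 0.750062 mmHg/mb = 0.503 mmHg/h.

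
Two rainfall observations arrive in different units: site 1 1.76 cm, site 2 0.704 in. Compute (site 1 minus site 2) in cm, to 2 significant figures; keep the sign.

site 2: 0.704 in = 1.78816 cm.
Difference: 1.76000 − 1.78816 = -0.028 cm.

-0.028 cm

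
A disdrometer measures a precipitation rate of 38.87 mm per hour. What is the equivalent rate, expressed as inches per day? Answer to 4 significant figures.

36.73 in/day

38.87 mm/hour × 0.0393701 in/mm × 24 hour/day = 36.73 in/day.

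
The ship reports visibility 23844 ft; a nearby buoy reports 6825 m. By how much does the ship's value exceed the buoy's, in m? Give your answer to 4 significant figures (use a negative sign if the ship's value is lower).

442.7 m

the ship: 23844 ft = 7267.651 m.
Difference: 7267.651 − 6825.000 = 442.7 m.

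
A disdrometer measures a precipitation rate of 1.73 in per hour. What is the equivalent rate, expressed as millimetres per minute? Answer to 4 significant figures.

1.73 in/hour × 25.4 mm/in × 0.0166667 hour/minute = 0.7324 mm/minute.

0.7324 mm/minute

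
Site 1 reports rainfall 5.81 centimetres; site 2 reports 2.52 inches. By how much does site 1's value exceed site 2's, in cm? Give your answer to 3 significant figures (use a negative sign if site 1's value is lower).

-0.591 cm

site 2: 2.52 in = 6.40080 cm.
Difference: 5.81000 − 6.40080 = -0.591 cm.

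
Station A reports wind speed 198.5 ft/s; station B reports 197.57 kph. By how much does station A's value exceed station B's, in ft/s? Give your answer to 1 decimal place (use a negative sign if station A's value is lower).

18.4 ft/s

station B: 197.57 km/h = 180.054 ft/s.
Difference: 198.500 − 180.054 = 18.4 ft/s.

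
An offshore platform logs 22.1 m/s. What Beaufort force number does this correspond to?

22.1 m/s lies in the Beaufort 9 band (strong gale, 20.8–24.4 m/s).

Beaufort force 9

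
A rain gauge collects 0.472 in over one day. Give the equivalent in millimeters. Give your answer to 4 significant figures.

1 in = 25.4 mm, so 0.472 × 25.4 = 11.99 mm.

11.99 mm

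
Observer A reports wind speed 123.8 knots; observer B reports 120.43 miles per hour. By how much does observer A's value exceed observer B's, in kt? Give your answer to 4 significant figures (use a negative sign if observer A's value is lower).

19.15 kt

observer B: 120.43 mph = 104.6508 kt.
Difference: 123.8000 − 104.6508 = 19.15 kt.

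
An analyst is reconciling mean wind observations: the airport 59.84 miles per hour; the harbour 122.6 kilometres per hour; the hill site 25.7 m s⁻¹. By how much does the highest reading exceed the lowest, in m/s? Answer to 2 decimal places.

the airport: 59.84 mph = 26.7509 m/s.
the harbour: 122.6 km/h = 34.0556 m/s.
Spread: 34.0556 − 25.7000 = 8.36 m/s.

8.36 m/s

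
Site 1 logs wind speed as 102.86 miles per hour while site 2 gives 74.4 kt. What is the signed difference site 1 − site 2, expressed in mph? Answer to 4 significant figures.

site 2: 74.4 kt = 85.6180 mph.
Difference: 102.8600 − 85.6180 = 17.24 mph.

17.24 mph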